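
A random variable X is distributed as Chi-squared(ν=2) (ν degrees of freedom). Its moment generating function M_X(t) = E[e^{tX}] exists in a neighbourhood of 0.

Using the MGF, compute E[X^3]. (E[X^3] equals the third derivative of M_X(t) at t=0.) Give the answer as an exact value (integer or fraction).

E[X^3] = D^3[M](0) = 48

M_X(t) = 1/(1 - 2*t)
D^3[M](t) = 48/(16*t^4 - 32*t^3 + 24*t^2 - 8*t + 1)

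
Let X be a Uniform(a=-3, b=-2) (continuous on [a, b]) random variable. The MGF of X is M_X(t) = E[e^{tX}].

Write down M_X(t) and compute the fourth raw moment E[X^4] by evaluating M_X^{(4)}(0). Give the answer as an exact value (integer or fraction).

E[X^4] = M^(4)(0) = 211/5

M_X(t) = (e^(-2*t) - e^(-3*t))/t
M^(4)(t) = (16*t^4*e^(t) - 81*t^4 + 32*t^3*e^(t) - 108*t^3 + 48*t^2*e^(t) - 108*t^2 + 48*t*e^(t) - 72*t + 24*e^(t) - 24)*e^(-3*t)/t^5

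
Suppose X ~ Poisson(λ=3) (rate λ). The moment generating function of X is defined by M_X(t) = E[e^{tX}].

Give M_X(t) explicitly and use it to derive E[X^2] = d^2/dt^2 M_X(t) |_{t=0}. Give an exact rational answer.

E[X^2] = M^(2)(0) = 12

M_X(t) = e^(3*e^(t) - 3)
M^(2)(t) = (9*e^(2*t)*e^(3*e^(t)) + 3*e^(t)*e^(3*e^(t)))*e^(-3)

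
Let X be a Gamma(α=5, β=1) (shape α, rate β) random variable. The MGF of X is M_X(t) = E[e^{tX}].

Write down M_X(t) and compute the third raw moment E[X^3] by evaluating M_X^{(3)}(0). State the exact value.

M_X(t) = (1 - t)^(-5)
dM/dt = 5/(t^6 - 6*t^5 + 15*t^4 - 20*t^3 + 15*t^2 - 6*t + 1)
d^2M/dt^2 = -30/(t^7 - 7*t^6 + 21*t^5 - 35*t^4 + 35*t^3 - 21*t^2 + 7*t - 1)
d^3M/dt^3 = 210/(t^8 - 8*t^7 + 28*t^6 - 56*t^5 + 70*t^4 - 56*t^3 + 28*t^2 - 8*t + 1)

E[X^3] = d^3M/dt^3 |_{t=0} = 210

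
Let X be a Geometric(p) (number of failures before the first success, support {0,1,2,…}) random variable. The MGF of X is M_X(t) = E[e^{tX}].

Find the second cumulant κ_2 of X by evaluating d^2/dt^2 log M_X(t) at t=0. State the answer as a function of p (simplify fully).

M_X(t) = p/(-(1 - p)*e^(t) + 1)
K_X(t) = log M_X(t) = log(p) - log(-(1 - p)*e^(t) + 1)
D^2[K](t) = (-p*e^(t) + e^(t))/(p^2*e^(2*t) - 2*p*e^(2*t) + 2*p*e^(t) + e^(2*t) - 2*e^(t) + 1)

κ_2 = D^2[K](0) = (1 - p)/p^2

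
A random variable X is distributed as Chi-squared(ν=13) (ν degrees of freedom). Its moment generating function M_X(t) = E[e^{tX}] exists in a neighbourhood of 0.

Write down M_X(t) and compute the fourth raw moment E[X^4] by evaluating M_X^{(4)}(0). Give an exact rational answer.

E[X^4] = d^4M/dt^4 |_{t=0} = 62985

M_X(t) = (1 - 2*t)^(-13/2)
dM/dt = -13/(128*t^7*√(1 - 2*t) - 448*t^6*√(1 - 2*t) + 672*t^5*√(1 - 2*t) - 560*t^4*√(1 - 2*t) + 280*t^3*√(1 - 2*t) - 84*t^2*√(1 - 2*t) + 14*t*√(1 - 2*t) - √(1 - 2*t))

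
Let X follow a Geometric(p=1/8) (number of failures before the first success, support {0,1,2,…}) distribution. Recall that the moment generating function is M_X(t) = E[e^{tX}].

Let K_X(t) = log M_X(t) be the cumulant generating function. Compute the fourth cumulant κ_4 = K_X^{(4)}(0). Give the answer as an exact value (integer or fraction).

M_X(t) = 1/(8*(1 - 7*e^(t)/8))
K_X(t) = log M_X(t) = -log(1 - 7*e^(t)/8) - 3*log(2)
dK/dt = -7*e^(t)/(7*e^(t) - 8)
d^2K/dt^2 = 56*e^(t)/(49*e^(2*t) - 112*e^(t) + 64)
d^3K/dt^3 = (-392*e^(2*t) - 448*e^(t))/(343*e^(3*t) - 1176*e^(2*t) + 1344*e^(t) - 512)
d^4K/dt^4 = (2744*e^(3*t) + 12544*e^(2*t) + 3584*e^(t))/(2401*e^(4*t) - 10976*e^(3*t) + 18816*e^(2*t) - 14336*e^(t) + 4096)

κ_4 = d^4K/dt^4 |_{t=0} = 18872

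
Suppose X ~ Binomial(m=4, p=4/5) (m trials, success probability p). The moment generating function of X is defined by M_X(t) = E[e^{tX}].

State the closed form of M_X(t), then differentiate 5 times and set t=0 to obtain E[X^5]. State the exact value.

E[X^5] = M^(5)(0) = 65488/125

M_X(t) = (4*e^(t)/5 + 1/5)^4
M^(5)(t) = 262144*e^(4*t)/625 + 62208*e^(3*t)/625 + 3072*e^(2*t)/625 + 16*e^(t)/625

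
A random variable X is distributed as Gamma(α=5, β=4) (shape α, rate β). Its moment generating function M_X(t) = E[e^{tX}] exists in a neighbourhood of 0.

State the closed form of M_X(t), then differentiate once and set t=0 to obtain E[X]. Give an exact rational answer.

E[X] = D[M](0) = 5/4

M_X(t) = 1024/(4 - t)^5
D[M](t) = 5120/(t^6 - 24*t^5 + 240*t^4 - 1280*t^3 + 3840*t^2 - 6144*t + 4096)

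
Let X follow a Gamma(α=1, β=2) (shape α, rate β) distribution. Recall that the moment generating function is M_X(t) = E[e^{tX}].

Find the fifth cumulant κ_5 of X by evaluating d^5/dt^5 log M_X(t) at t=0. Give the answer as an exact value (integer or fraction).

κ_5 = K^(5)(0) = 3/4

M_X(t) = 2/(2 - t)
K_X(t) = log M_X(t) = -log(2 - t) + log(2)
K^(5)(t) = -24/(t^5 - 10*t^4 + 40*t^3 - 80*t^2 + 80*t - 32)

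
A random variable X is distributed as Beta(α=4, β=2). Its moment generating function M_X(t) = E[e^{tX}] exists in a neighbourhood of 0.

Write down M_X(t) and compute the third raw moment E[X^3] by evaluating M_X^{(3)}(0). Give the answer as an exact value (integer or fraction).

M_X(t) = ₁F₁(4; 6; t)
M^(3)(t) = 5*₁F₁(7; 9; t)/14

E[X^3] = M^(3)(0) = 5/14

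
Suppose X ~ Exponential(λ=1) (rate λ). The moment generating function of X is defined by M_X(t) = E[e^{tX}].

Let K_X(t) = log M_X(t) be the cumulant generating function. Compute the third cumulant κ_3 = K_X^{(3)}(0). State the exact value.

κ_3 = K′′′(0) = 2

M_X(t) = 1/(1 - t)
K_X(t) = log M_X(t) = -log(1 - t)
K′(t) = -1/(t - 1)
K′′(t) = 1/(t^2 - 2*t + 1)
K′′′(t) = -2/(t^3 - 3*t^2 + 3*t - 1)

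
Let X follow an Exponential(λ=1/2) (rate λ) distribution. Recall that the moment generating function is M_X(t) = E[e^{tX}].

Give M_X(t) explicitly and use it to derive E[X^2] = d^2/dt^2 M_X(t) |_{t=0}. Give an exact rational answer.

M_X(t) = 1/(2*(1/2 - t))
D^2[M](t) = -8/(8*t^3 - 12*t^2 + 6*t - 1)

E[X^2] = D^2[M](0) = 8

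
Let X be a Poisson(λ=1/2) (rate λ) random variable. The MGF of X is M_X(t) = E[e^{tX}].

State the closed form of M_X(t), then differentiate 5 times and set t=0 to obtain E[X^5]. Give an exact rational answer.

E[X^5] = M^(5)(0) = 257/32

M_X(t) = e^(e^(t)/2 - 1/2)
M^(5)(t) = (e^(5*t)*e^(e^(t)/2) + 20*e^(4*t)*e^(e^(t)/2) + 100*e^(3*t)*e^(e^(t)/2) + 120*e^(2*t)*e^(e^(t)/2) + 16*e^(t)*e^(e^(t)/2))*e^(-1/2)/32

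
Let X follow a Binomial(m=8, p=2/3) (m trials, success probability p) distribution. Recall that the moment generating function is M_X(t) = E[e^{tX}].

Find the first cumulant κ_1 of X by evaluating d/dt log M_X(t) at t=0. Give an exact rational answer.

κ_1 = dK/dt |_{t=0} = 16/3

M_X(t) = (2*e^(t)/3 + 1/3)^8
K_X(t) = log M_X(t) = 8*log(2*e^(t)/3 + 1/3)
dK/dt = 16*e^(t)/(2*e^(t) + 1)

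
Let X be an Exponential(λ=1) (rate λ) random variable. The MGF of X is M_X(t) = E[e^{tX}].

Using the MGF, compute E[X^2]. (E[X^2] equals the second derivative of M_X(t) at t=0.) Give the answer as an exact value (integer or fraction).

M_X(t) = 1/(1 - t)
D^2[M](t) = -2/(t^3 - 3*t^2 + 3*t - 1)

E[X^2] = D^2[M](0) = 2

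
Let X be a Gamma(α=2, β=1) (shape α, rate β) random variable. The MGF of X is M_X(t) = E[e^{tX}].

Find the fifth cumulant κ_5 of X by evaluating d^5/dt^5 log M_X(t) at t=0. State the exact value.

M_X(t) = (1 - t)^(-2)
K_X(t) = log M_X(t) = -2*log(1 - t)
K^(5)(t) = -48/(t^5 - 5*t^4 + 10*t^3 - 10*t^2 + 5*t - 1)

κ_5 = K^(5)(0) = 48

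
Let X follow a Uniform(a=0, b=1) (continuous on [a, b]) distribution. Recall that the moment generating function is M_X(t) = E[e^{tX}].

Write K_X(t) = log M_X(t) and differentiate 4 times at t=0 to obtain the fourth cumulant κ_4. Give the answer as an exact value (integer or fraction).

κ_4 = D^4[K](0) = -1/120

M_X(t) = (e^(t) - 1)/t
K_X(t) = log M_X(t) = -log(t) + log(e^(t) - 1)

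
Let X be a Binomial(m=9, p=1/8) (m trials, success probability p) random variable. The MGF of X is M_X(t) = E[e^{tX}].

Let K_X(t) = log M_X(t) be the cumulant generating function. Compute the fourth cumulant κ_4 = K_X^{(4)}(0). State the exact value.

M_X(t) = (e^(t)/8 + 7/8)^9
K_X(t) = log M_X(t) = 9*log(e^(t)/8 + 7/8)
dK/dt = 9*e^(t)/(e^(t) + 7)
d^2K/dt^2 = 63*e^(t)/(e^(2*t) + 14*e^(t) + 49)
d^3K/dt^3 = (-63*e^(2*t) + 441*e^(t))/(e^(3*t) + 21*e^(2*t) + 147*e^(t) + 343)
d^4K/dt^4 = (63*e^(3*t) - 1764*e^(2*t) + 3087*e^(t))/(e^(4*t) + 28*e^(3*t) + 294*e^(2*t) + 1372*e^(t) + 2401)

κ_4 = d^4K/dt^4 |_{t=0} = 693/2048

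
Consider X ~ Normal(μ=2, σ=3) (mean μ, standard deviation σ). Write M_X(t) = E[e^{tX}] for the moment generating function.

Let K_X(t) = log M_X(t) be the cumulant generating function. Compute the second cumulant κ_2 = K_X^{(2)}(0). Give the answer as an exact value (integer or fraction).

M_X(t) = e^(9*t^2/2 + 2*t)
K_X(t) = log M_X(t) = 9*t^2/2 + 2*t
D^2[K](t) = 9

κ_2 = D^2[K](0) = 9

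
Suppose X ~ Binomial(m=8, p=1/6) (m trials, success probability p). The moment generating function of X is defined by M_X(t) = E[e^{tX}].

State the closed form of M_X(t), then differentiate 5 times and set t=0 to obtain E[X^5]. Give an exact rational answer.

E[X^5] = d^5M/dt^5 |_{t=0} = 6268/81

M_X(t) = (e^(t)/6 + 5/6)^8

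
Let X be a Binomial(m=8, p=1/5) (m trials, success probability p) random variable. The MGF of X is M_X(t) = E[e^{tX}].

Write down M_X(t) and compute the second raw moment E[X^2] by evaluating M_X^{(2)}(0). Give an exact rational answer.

M_X(t) = (e^(t)/5 + 4/5)^8

E[X^2] = D^2[M](0) = 96/25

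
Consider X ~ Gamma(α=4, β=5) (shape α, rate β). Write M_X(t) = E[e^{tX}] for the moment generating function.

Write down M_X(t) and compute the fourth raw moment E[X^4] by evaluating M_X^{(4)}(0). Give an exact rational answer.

E[X^4] = D^4[M](0) = 168/125

M_X(t) = 625/(5 - t)^4
D^4[M](t) = 525000/(t^8 - 40*t^7 + 700*t^6 - 7000*t^5 + 43750*t^4 - 175000*t^3 + 437500*t^2 - 625000*t + 390625)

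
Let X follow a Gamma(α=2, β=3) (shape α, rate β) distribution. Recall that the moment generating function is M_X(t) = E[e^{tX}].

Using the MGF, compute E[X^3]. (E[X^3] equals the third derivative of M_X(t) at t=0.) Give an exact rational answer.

M_X(t) = 9/(3 - t)^2
M′(t) = -18/(t^3 - 9*t^2 + 27*t - 27)
M′′(t) = 54/(t^4 - 12*t^3 + 54*t^2 - 108*t + 81)
M′′′(t) = -216/(t^5 - 15*t^4 + 90*t^3 - 270*t^2 + 405*t - 243)

E[X^3] = M′′′(0) = 8/9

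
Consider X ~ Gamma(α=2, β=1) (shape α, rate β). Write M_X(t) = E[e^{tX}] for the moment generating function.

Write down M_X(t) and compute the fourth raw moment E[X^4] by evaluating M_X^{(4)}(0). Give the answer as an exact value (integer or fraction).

M_X(t) = (1 - t)^(-2)
M′(t) = -2/(t^3 - 3*t^2 + 3*t - 1)
M′′(t) = 6/(t^4 - 4*t^3 + 6*t^2 - 4*t + 1)
M′′′(t) = -24/(t^5 - 5*t^4 + 10*t^3 - 10*t^2 + 5*t - 1)
M′′′′(t) = 120/(t^6 - 6*t^5 + 15*t^4 - 20*t^3 + 15*t^2 - 6*t + 1)

E[X^4] = M′′′′(0) = 120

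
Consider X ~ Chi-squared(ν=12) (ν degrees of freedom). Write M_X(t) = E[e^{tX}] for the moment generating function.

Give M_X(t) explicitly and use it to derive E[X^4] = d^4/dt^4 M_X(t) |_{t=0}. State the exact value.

E[X^4] = M^(4)(0) = 48384

M_X(t) = (1 - 2*t)^(-6)
M^(4)(t) = 48384/(1024*t^10 - 5120*t^9 + 11520*t^8 - 15360*t^7 + 13440*t^6 - 8064*t^5 + 3360*t^4 - 960*t^3 + 180*t^2 - 20*t + 1)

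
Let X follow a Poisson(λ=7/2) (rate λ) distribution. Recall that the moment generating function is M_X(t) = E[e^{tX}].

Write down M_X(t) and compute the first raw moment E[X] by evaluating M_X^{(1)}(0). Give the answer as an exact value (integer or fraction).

M_X(t) = e^(7*e^(t)/2 - 7/2)
D[M](t) = 7*e^(-7/2)*e^(t)*e^(7*e^(t)/2)/2

E[X] = D[M](0) = 7/2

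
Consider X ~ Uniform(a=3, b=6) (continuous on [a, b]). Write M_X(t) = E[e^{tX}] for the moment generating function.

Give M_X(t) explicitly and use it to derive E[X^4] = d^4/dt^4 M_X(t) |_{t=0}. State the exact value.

E[X^4] = M^(4)(0) = 2511/5

M_X(t) = (e^(6*t) - e^(3*t))/(3*t)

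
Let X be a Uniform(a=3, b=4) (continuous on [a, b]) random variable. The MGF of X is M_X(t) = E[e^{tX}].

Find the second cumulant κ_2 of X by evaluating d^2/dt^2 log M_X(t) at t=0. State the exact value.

κ_2 = K^(2)(0) = 1/12

M_X(t) = (e^(4*t) - e^(3*t))/t
K_X(t) = log M_X(t) = -log(t) + log(e^(4*t) - e^(3*t))
K^(2)(t) = (-t^2*e^(t) + e^(2*t) - 2*e^(t) + 1)/(t^2*e^(2*t) - 2*t^2*e^(t) + t^2)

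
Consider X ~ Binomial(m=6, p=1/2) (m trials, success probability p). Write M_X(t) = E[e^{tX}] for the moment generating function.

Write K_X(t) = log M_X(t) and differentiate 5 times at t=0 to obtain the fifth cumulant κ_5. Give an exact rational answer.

M_X(t) = (e^(t)/2 + 1/2)^6
K_X(t) = log M_X(t) = 6*log(e^(t)/2 + 1/2)
D^5[K](t) = (-6*e^(4*t) + 66*e^(3*t) - 66*e^(2*t) + 6*e^(t))/(e^(5*t) + 5*e^(4*t) + 10*e^(3*t) + 10*e^(2*t) + 5*e^(t) + 1)

κ_5 = D^5[K](0) = 0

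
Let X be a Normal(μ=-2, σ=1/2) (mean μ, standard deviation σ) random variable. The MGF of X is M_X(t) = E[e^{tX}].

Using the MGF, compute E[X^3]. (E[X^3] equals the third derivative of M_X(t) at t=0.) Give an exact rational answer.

M_X(t) = e^(t^2/8 - 2*t)
D^3[M](t) = (t^3*e^(t^2/8) - 24*t^2*e^(t^2/8) + 204*t*e^(t^2/8) - 608*e^(t^2/8))*e^(-2*t)/64

E[X^3] = D^3[M](0) = -19/2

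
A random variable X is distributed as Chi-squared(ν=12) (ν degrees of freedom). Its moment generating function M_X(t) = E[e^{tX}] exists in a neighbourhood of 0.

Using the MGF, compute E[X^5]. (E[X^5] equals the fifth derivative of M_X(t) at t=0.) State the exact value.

M_X(t) = (1 - 2*t)^(-6)
dM/dt = -12/(128*t^7 - 448*t^6 + 672*t^5 - 560*t^4 + 280*t^3 - 84*t^2 + 14*t - 1)
d^2M/dt^2 = 168/(256*t^8 - 1024*t^7 + 1792*t^6 - 1792*t^5 + 1120*t^4 - 448*t^3 + 112*t^2 - 16*t + 1)
d^3M/dt^3 = -2688/(512*t^9 - 2304*t^8 + 4608*t^7 - 5376*t^6 + 4032*t^5 - 2016*t^4 + 672*t^3 - 144*t^2 + 18*t - 1)
d^4M/dt^4 = 48384/(1024*t^10 - 5120*t^9 + 11520*t^8 - 15360*t^7 + 13440*t^6 - 8064*t^5 + 3360*t^4 - 960*t^3 + 180*t^2 - 20*t + 1)
d^5M/dt^5 = -967680/(2048*t^11 - 11264*t^10 + 28160*t^9 - 42240*t^8 + 42240*t^7 - 29568*t^6 + 14784*t^5 - 5280*t^4 + 1320*t^3 - 220*t^2 + 22*t - 1)

E[X^5] = d^5M/dt^5 |_{t=0} = 967680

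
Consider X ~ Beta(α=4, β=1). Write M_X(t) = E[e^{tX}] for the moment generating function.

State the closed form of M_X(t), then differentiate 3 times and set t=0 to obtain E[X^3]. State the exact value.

E[X^3] = d^3M/dt^3 |_{t=0} = 4/7

M_X(t) = ₁F₁(4; 5; t)
dM/dt = 4*₁F₁(5; 6; t)/5
d^2M/dt^2 = 2*₁F₁(6; 7; t)/3
d^3M/dt^3 = 4*₁F₁(7; 8; t)/7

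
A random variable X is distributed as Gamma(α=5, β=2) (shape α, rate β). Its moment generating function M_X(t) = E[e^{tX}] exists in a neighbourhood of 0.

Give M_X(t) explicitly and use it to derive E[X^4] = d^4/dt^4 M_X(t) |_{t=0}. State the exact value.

M_X(t) = 32/(2 - t)^5
dM/dt = 160/(t^6 - 12*t^5 + 60*t^4 - 160*t^3 + 240*t^2 - 192*t + 64)
d^2M/dt^2 = -960/(t^7 - 14*t^6 + 84*t^5 - 280*t^4 + 560*t^3 - 672*t^2 + 448*t - 128)
d^3M/dt^3 = 6720/(t^8 - 16*t^7 + 112*t^6 - 448*t^5 + 1120*t^4 - 1792*t^3 + 1792*t^2 - 1024*t + 256)
d^4M/dt^4 = -53760/(t^9 - 18*t^8 + 144*t^7 - 672*t^6 + 2016*t^5 - 4032*t^4 + 5376*t^3 - 4608*t^2 + 2304*t - 512)

E[X^4] = d^4M/dt^4 |_{t=0} = 105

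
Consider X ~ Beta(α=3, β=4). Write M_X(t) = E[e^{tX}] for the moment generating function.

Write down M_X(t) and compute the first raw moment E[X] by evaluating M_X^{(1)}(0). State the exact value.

E[X] = M′(0) = 3/7

M_X(t) = ₁F₁(3; 7; t)
M′(t) = 3*₁F₁(4; 8; t)/7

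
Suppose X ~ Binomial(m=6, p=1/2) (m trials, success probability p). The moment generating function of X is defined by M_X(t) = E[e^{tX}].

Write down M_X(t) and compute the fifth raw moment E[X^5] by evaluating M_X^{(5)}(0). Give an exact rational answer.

M_X(t) = (e^(t)/2 + 1/2)^6
M^(5)(t) = 243*e^(6*t)/2 + 9375*e^(5*t)/32 + 240*e^(4*t) + 1215*e^(3*t)/16 + 15*e^(2*t)/2 + 3*e^(t)/32

E[X^5] = M^(5)(0) = 738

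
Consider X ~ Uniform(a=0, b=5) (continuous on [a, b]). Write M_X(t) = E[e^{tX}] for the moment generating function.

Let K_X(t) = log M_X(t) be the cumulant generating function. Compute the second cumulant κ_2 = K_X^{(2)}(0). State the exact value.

M_X(t) = (e^(5*t) - 1)/(5*t)
K_X(t) = log M_X(t) = -log(t) + log(e^(5*t) - 1) - log(5)
K^(2)(t) = (-25*t^2*e^(5*t) + e^(10*t) - 2*e^(5*t) + 1)/(t^2*e^(10*t) - 2*t^2*e^(5*t) + t^2)

κ_2 = K^(2)(0) = 25/12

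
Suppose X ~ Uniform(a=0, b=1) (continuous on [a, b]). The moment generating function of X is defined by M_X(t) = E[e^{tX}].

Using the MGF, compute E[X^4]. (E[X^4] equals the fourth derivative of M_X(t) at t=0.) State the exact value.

M_X(t) = (e^(t) - 1)/t
M^(4)(t) = (t^4*e^(t) - 4*t^3*e^(t) + 12*t^2*e^(t) - 24*t*e^(t) + 24*e^(t) - 24)/t^5

E[X^4] = M^(4)(0) = 1/5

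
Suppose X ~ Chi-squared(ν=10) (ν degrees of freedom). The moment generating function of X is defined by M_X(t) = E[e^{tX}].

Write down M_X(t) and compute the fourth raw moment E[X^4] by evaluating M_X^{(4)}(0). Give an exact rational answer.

E[X^4] = d^4M/dt^4 |_{t=0} = 26880

M_X(t) = (1 - 2*t)^(-5)
dM/dt = 10/(64*t^6 - 192*t^5 + 240*t^4 - 160*t^3 + 60*t^2 - 12*t + 1)
d^2M/dt^2 = -120/(128*t^7 - 448*t^6 + 672*t^5 - 560*t^4 + 280*t^3 - 84*t^2 + 14*t - 1)
d^3M/dt^3 = 1680/(256*t^8 - 1024*t^7 + 1792*t^6 - 1792*t^5 + 1120*t^4 - 448*t^3 + 112*t^2 - 16*t + 1)
d^4M/dt^4 = -26880/(512*t^9 - 2304*t^8 + 4608*t^7 - 5376*t^6 + 4032*t^5 - 2016*t^4 + 672*t^3 - 144*t^2 + 18*t - 1)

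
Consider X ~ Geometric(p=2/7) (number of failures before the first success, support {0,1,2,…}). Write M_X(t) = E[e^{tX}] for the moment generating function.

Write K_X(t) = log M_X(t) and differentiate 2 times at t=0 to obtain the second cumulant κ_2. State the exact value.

M_X(t) = 2/(7*(1 - 5*e^(t)/7))
K_X(t) = log M_X(t) = -log(1 - 5*e^(t)/7) - log(7) + log(2)
dK/dt = -5*e^(t)/(5*e^(t) - 7)
d^2K/dt^2 = 35*e^(t)/(25*e^(2*t) - 70*e^(t) + 49)

κ_2 = d^2K/dt^2 |_{t=0} = 35/4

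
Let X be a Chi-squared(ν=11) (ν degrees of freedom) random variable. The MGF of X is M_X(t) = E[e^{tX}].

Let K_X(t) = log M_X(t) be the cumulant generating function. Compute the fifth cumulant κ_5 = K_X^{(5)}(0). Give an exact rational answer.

κ_5 = K′′′′′(0) = 4224

M_X(t) = (1 - 2*t)^(-11/2)
K_X(t) = log M_X(t) = -11*log(1 - 2*t)/2
K′(t) = -11/(2*t - 1)
K′′(t) = 22/(4*t^2 - 4*t + 1)
K′′′(t) = -88/(8*t^3 - 12*t^2 + 6*t - 1)
K′′′′(t) = 528/(16*t^4 - 32*t^3 + 24*t^2 - 8*t + 1)
K′′′′′(t) = -4224/(32*t^5 - 80*t^4 + 80*t^3 - 40*t^2 + 10*t - 1)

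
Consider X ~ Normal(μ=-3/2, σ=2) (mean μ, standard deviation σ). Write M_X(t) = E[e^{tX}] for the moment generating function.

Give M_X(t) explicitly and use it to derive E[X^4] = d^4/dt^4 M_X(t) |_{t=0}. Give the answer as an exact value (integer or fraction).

E[X^4] = M′′′′(0) = 1713/16

M_X(t) = e^(2*t^2 - 3*t/2)
M′(t) = 4*t*e^(-3*t/2)*e^(2*t^2) - 3*e^(-3*t/2)*e^(2*t^2)/2
M′′(t) = (64*t^2*e^(2*t^2) - 48*t*e^(2*t^2) + 25*e^(2*t^2))*e^(-3*t/2)/4
M′′′(t) = (512*t^3*e^(2*t^2) - 576*t^2*e^(2*t^2) + 600*t*e^(2*t^2) - 171*e^(2*t^2))*e^(-3*t/2)/8
M′′′′(t) = (4096*t^4*e^(2*t^2) - 6144*t^3*e^(2*t^2) + 9600*t^2*e^(2*t^2) - 5472*t*e^(2*t^2) + 1713*e^(2*t^2))*e^(-3*t/2)/16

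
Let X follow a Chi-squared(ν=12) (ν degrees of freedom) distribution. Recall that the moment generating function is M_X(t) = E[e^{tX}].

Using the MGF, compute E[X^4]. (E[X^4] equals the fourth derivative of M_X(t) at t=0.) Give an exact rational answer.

E[X^4] = D^4[M](0) = 48384

M_X(t) = (1 - 2*t)^(-6)
D^4[M](t) = 48384/(1024*t^10 - 5120*t^9 + 11520*t^8 - 15360*t^7 + 13440*t^6 - 8064*t^5 + 3360*t^4 - 960*t^3 + 180*t^2 - 20*t + 1)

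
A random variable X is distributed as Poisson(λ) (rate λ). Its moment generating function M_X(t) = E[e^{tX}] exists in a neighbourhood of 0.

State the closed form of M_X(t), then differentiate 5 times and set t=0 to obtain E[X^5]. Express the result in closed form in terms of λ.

E[X^5] = M′′′′′(0) = λ*(λ^4 + 10*λ^3 + 25*λ^2 + 15*λ + 1)

M_X(t) = e^(λ*(e^(t) - 1))
M′(t) = λ*e^(-λ)*e^(t)*e^(λ*e^(t))
M′′(t) = (λ^2*e^(2*t)*e^(λ*e^(t)) + λ*e^(t)*e^(λ*e^(t)))*e^(-λ)
M′′′(t) = (λ^3*e^(3*t)*e^(λ*e^(t)) + 3*λ^2*e^(2*t)*e^(λ*e^(t)) + λ*e^(t)*e^(λ*e^(t)))*e^(-λ)
M′′′′(t) = (λ^4*e^(4*t)*e^(λ*e^(t)) + 6*λ^3*e^(3*t)*e^(λ*e^(t)) + 7*λ^2*e^(2*t)*e^(λ*e^(t)) + λ*e^(t)*e^(λ*e^(t)))*e^(-λ)
M′′′′′(t) = (λ^5*e^(5*t)*e^(λ*e^(t)) + 10*λ^4*e^(4*t)*e^(λ*e^(t)) + 25*λ^3*e^(3*t)*e^(λ*e^(t)) + 15*λ^2*e^(2*t)*e^(λ*e^(t)) + λ*e^(t)*e^(λ*e^(t)))*e^(-λ)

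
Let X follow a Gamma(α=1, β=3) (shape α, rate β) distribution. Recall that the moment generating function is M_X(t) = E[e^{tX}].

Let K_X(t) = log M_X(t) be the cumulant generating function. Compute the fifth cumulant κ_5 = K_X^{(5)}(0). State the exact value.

κ_5 = K′′′′′(0) = 8/81

M_X(t) = 3/(3 - t)
K_X(t) = log M_X(t) = -log(3 - t) + log(3)
K′(t) = -1/(t - 3)
K′′(t) = 1/(t^2 - 6*t + 9)
K′′′(t) = -2/(t^3 - 9*t^2 + 27*t - 27)
K′′′′(t) = 6/(t^4 - 12*t^3 + 54*t^2 - 108*t + 81)
K′′′′′(t) = -24/(t^5 - 15*t^4 + 90*t^3 - 270*t^2 + 405*t - 243)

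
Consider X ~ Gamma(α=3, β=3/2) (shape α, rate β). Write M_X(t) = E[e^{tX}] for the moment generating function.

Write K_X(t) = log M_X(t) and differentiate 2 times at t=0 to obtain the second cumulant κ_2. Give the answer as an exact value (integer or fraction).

M_X(t) = 27/(8*(3/2 - t)^3)
K_X(t) = log M_X(t) = -3*log(3/2 - t) - 3*log(2) + 3*log(3)
K^(2)(t) = 12/(4*t^2 - 12*t + 9)

κ_2 = K^(2)(0) = 4/3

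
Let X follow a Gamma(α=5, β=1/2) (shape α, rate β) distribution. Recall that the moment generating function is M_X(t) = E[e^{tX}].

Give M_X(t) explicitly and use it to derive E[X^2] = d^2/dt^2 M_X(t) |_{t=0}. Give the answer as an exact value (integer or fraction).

M_X(t) = 1/(32*(1/2 - t)^5)
dM/dt = 10/(64*t^6 - 192*t^5 + 240*t^4 - 160*t^3 + 60*t^2 - 12*t + 1)
d^2M/dt^2 = -120/(128*t^7 - 448*t^6 + 672*t^5 - 560*t^4 + 280*t^3 - 84*t^2 + 14*t - 1)

E[X^2] = d^2M/dt^2 |_{t=0} = 120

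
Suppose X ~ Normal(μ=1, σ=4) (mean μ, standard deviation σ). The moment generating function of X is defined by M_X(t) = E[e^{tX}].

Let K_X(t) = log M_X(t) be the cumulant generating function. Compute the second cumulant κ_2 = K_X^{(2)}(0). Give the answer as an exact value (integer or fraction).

M_X(t) = e^(8*t^2 + t)
K_X(t) = log M_X(t) = 8*t^2 + t
K′(t) = 16*t + 1
K′′(t) = 16

κ_2 = K′′(0) = 16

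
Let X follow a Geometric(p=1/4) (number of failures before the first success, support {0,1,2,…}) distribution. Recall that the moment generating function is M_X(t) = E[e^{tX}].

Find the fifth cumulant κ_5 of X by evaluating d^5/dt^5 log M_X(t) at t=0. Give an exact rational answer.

M_X(t) = 1/(4*(1 - 3*e^(t)/4))
K_X(t) = log M_X(t) = -log(1 - 3*e^(t)/4) - 2*log(2)
D^5[K](t) = (-324*e^(4*t) - 4752*e^(3*t) - 6336*e^(2*t) - 768*e^(t))/(243*e^(5*t) - 1620*e^(4*t) + 4320*e^(3*t) - 5760*e^(2*t) + 3840*e^(t) - 1024)

κ_5 = D^5[K](0) = 12180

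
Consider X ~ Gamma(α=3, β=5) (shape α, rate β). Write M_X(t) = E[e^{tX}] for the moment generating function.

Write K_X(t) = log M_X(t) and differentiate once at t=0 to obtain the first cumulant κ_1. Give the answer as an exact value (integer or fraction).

M_X(t) = 125/(5 - t)^3
K_X(t) = log M_X(t) = -3*log(5 - t) + 3*log(5)
K′(t) = -3/(t - 5)

κ_1 = K′(0) = 3/5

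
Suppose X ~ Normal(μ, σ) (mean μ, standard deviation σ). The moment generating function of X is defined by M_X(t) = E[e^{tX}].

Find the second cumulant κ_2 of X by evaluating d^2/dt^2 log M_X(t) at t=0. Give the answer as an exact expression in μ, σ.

M_X(t) = e^(μ*t + σ^2*t^2/2)
K_X(t) = log M_X(t) = μ*t + σ^2*t^2/2
K^(2)(t) = σ^2

κ_2 = K^(2)(0) = σ^2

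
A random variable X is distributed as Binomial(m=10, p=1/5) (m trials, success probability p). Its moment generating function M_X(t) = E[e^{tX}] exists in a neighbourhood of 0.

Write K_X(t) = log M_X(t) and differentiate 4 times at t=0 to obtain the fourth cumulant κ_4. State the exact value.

κ_4 = D^4[K](0) = 8/125

M_X(t) = (e^(t)/5 + 4/5)^10
K_X(t) = log M_X(t) = 10*log(e^(t)/5 + 4/5)
D^4[K](t) = (40*e^(3*t) - 640*e^(2*t) + 640*e^(t))/(e^(4*t) + 16*e^(3*t) + 96*e^(2*t) + 256*e^(t) + 256)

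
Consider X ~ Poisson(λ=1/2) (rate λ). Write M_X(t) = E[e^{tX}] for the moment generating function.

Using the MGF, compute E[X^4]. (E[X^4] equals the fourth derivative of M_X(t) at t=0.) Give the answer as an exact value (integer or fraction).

M_X(t) = e^(e^(t)/2 - 1/2)
dM/dt = e^(-1/2)*e^(t)*e^(e^(t)/2)/2
d^2M/dt^2 = (e^(2*t)*e^(e^(t)/2) + 2*e^(t)*e^(e^(t)/2))*e^(-1/2)/4
d^3M/dt^3 = (e^(3*t)*e^(e^(t)/2) + 6*e^(2*t)*e^(e^(t)/2) + 4*e^(t)*e^(e^(t)/2))*e^(-1/2)/8
d^4M/dt^4 = (e^(4*t)*e^(e^(t)/2) + 12*e^(3*t)*e^(e^(t)/2) + 28*e^(2*t)*e^(e^(t)/2) + 8*e^(t)*e^(e^(t)/2))*e^(-1/2)/16

E[X^4] = d^4M/dt^4 |_{t=0} = 49/16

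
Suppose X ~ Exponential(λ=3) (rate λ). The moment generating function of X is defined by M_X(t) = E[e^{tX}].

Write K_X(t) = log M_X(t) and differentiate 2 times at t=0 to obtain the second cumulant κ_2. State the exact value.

M_X(t) = 3/(3 - t)
K_X(t) = log M_X(t) = -log(3 - t) + log(3)
D^2[K](t) = 1/(t^2 - 6*t + 9)

κ_2 = D^2[K](0) = 1/9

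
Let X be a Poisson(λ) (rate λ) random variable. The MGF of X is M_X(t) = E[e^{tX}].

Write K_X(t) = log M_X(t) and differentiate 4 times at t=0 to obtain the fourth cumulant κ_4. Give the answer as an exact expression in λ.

M_X(t) = e^(λ*(e^(t) - 1))
K_X(t) = log M_X(t) = λ*(e^(t) - 1)
K′(t) = λ*e^(t)
K′′(t) = λ*e^(t)
K′′′(t) = λ*e^(t)
K′′′′(t) = λ*e^(t)

κ_4 = K′′′′(0) = λ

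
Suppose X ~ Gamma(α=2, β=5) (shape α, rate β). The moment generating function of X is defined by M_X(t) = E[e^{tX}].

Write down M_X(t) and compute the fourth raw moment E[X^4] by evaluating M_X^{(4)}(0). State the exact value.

M_X(t) = 25/(5 - t)^2
dM/dt = -50/(t^3 - 15*t^2 + 75*t - 125)
d^2M/dt^2 = 150/(t^4 - 20*t^3 + 150*t^2 - 500*t + 625)
d^3M/dt^3 = -600/(t^5 - 25*t^4 + 250*t^3 - 1250*t^2 + 3125*t - 3125)
d^4M/dt^4 = 3000/(t^6 - 30*t^5 + 375*t^4 - 2500*t^3 + 9375*t^2 - 18750*t + 15625)

E[X^4] = d^4M/dt^4 |_{t=0} = 24/125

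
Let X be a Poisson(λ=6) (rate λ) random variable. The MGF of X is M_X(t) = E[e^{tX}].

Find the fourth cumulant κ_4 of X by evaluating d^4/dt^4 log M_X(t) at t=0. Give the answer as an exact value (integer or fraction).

κ_4 = d^4K/dt^4 |_{t=0} = 6

M_X(t) = e^(6*e^(t) - 6)
K_X(t) = log M_X(t) = 6*e^(t) - 6
dK/dt = 6*e^(t)
d^2K/dt^2 = 6*e^(t)
d^3K/dt^3 = 6*e^(t)
d^4K/dt^4 = 6*e^(t)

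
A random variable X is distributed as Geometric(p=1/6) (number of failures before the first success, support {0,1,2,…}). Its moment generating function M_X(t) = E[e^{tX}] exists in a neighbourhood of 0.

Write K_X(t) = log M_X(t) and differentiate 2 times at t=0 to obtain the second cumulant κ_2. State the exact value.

κ_2 = K^(2)(0) = 30

M_X(t) = 1/(6*(1 - 5*e^(t)/6))
K_X(t) = log M_X(t) = -log(1 - 5*e^(t)/6) - log(6)
K^(2)(t) = 30*e^(t)/(25*e^(2*t) - 60*e^(t) + 36)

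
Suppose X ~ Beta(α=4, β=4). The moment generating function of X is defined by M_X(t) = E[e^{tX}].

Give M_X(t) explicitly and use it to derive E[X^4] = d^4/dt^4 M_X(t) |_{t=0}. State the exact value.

M_X(t) = ₁F₁(4; 8; t)
dM/dt = ₁F₁(5; 9; t)/2
d^2M/dt^2 = 5*₁F₁(6; 10; t)/18
d^3M/dt^3 = ₁F₁(7; 11; t)/6
d^4M/dt^4 = 7*₁F₁(8; 12; t)/66

E[X^4] = d^4M/dt^4 |_{t=0} = 7/66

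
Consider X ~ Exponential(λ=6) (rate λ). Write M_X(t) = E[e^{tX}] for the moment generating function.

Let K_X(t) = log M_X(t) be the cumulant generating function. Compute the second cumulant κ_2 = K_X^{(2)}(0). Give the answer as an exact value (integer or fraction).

κ_2 = K^(2)(0) = 1/36

M_X(t) = 6/(6 - t)
K_X(t) = log M_X(t) = -log(6 - t) + log(6)
K^(2)(t) = 1/(t^2 - 12*t + 36)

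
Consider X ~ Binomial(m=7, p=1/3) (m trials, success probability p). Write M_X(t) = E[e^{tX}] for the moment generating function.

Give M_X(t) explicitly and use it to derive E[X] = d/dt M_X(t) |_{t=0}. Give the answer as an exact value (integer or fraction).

M_X(t) = (e^(t)/3 + 2/3)^7
D[M](t) = 7*e^(7*t)/2187 + 28*e^(6*t)/729 + 140*e^(5*t)/729 + 1120*e^(4*t)/2187 + 560*e^(3*t)/729 + 448*e^(2*t)/729 + 448*e^(t)/2187

E[X] = D[M](0) = 7/3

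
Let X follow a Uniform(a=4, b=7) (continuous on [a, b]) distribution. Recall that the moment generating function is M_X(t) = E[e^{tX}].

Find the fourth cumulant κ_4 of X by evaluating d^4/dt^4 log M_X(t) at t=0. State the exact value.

κ_4 = D^4[K](0) = -27/40

M_X(t) = (e^(7*t) - e^(4*t))/(3*t)
K_X(t) = log M_X(t) = -log(t) + log(e^(7*t) - e^(4*t)) - log(3)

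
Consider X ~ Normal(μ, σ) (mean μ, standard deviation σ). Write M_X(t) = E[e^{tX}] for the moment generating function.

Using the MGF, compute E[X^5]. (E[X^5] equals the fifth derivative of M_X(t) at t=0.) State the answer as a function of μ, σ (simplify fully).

M_X(t) = e^(μ*t + σ^2*t^2/2)

E[X^5] = D^5[M](0) = μ*(μ^4 + 10*μ^2*σ^2 + 15*σ^4)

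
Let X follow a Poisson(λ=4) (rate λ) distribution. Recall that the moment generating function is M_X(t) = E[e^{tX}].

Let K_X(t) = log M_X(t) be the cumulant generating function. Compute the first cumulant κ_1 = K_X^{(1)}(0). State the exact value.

κ_1 = dK/dt |_{t=0} = 4

M_X(t) = e^(4*e^(t) - 4)
K_X(t) = log M_X(t) = 4*e^(t) - 4
dK/dt = 4*e^(t)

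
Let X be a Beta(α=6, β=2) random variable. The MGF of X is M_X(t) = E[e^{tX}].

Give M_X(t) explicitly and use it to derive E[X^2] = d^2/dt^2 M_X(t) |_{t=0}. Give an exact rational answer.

E[X^2] = M′′(0) = 7/12

M_X(t) = ₁F₁(6; 8; t)
M′(t) = 3*₁F₁(7; 9; t)/4
M′′(t) = 7*₁F₁(8; 10; t)/12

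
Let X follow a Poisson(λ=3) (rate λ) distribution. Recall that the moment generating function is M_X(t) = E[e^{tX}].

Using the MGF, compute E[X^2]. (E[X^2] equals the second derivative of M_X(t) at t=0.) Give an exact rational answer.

E[X^2] = D^2[M](0) = 12

M_X(t) = e^(3*e^(t) - 3)
D^2[M](t) = (9*e^(2*t)*e^(3*e^(t)) + 3*e^(t)*e^(3*e^(t)))*e^(-3)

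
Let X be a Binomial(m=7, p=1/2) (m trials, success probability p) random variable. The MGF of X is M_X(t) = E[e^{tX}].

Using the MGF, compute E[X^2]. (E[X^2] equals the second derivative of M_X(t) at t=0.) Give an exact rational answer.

M_X(t) = (e^(t)/2 + 1/2)^7
dM/dt = 7*e^(7*t)/128 + 21*e^(6*t)/64 + 105*e^(5*t)/128 + 35*e^(4*t)/32 + 105*e^(3*t)/128 + 21*e^(2*t)/64 + 7*e^(t)/128
d^2M/dt^2 = 49*e^(7*t)/128 + 63*e^(6*t)/32 + 525*e^(5*t)/128 + 35*e^(4*t)/8 + 315*e^(3*t)/128 + 21*e^(2*t)/32 + 7*e^(t)/128

E[X^2] = d^2M/dt^2 |_{t=0} = 14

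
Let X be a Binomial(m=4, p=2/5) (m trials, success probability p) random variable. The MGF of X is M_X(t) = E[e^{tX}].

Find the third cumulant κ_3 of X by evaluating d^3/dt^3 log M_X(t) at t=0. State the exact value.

κ_3 = D^3[K](0) = 24/125

M_X(t) = (2*e^(t)/5 + 3/5)^4
K_X(t) = log M_X(t) = 4*log(2*e^(t)/5 + 3/5)
D^3[K](t) = (-48*e^(2*t) + 72*e^(t))/(8*e^(3*t) + 36*e^(2*t) + 54*e^(t) + 27)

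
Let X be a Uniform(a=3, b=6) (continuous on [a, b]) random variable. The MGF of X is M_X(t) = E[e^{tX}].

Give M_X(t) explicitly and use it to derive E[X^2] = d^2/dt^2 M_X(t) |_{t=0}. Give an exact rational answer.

M_X(t) = (e^(6*t) - e^(3*t))/(3*t)
M^(2)(t) = (36*t^2*e^(6*t) - 9*t^2*e^(3*t) - 12*t*e^(6*t) + 6*t*e^(3*t) + 2*e^(6*t) - 2*e^(3*t))/(3*t^3)

E[X^2] = M^(2)(0) = 21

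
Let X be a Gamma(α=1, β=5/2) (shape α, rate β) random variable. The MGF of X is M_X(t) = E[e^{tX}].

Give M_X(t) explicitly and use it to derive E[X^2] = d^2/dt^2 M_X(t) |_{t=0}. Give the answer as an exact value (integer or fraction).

E[X^2] = d^2M/dt^2 |_{t=0} = 8/25

M_X(t) = 5/(2*(5/2 - t))
dM/dt = 10/(4*t^2 - 20*t + 25)
d^2M/dt^2 = -40/(8*t^3 - 60*t^2 + 150*t - 125)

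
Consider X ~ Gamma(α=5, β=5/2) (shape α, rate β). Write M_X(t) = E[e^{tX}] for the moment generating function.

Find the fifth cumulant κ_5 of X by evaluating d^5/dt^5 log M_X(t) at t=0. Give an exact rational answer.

κ_5 = d^5K/dt^5 |_{t=0} = 768/625

M_X(t) = 3125/(32*(5/2 - t)^5)
K_X(t) = log M_X(t) = -5*log(5/2 - t) - 5*log(2) + 5*log(5)
dK/dt = -10/(2*t - 5)
d^2K/dt^2 = 20/(4*t^2 - 20*t + 25)
d^3K/dt^3 = -80/(8*t^3 - 60*t^2 + 150*t - 125)
d^4K/dt^4 = 480/(16*t^4 - 160*t^3 + 600*t^2 - 1000*t + 625)
d^5K/dt^5 = -3840/(32*t^5 - 400*t^4 + 2000*t^3 - 5000*t^2 + 6250*t - 3125)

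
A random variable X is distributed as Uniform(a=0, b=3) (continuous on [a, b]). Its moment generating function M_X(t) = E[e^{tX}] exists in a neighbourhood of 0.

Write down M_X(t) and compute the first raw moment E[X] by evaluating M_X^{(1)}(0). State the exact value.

M_X(t) = (e^(3*t) - 1)/(3*t)
D[M](t) = (3*t*e^(3*t) - e^(3*t) + 1)/(3*t^2)

E[X] = D[M](0) = 3/2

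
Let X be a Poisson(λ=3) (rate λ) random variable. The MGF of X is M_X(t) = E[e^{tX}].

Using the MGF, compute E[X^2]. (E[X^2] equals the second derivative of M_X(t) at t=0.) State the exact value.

M_X(t) = e^(3*e^(t) - 3)
M^(2)(t) = (9*e^(2*t)*e^(3*e^(t)) + 3*e^(t)*e^(3*e^(t)))*e^(-3)

E[X^2] = M^(2)(0) = 12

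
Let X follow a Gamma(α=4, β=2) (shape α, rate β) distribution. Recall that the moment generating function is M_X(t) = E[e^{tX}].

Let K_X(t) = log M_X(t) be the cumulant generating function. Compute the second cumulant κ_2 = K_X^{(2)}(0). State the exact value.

κ_2 = K^(2)(0) = 1

M_X(t) = 16/(2 - t)^4
K_X(t) = log M_X(t) = -4*log(2 - t) + 4*log(2)
K^(2)(t) = 4/(t^2 - 4*t + 4)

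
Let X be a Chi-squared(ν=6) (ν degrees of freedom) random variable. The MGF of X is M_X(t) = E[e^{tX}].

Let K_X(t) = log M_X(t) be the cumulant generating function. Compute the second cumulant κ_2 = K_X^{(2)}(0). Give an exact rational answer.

M_X(t) = (1 - 2*t)^(-3)
K_X(t) = log M_X(t) = -3*log(1 - 2*t)
K^(2)(t) = 12/(4*t^2 - 4*t + 1)

κ_2 = K^(2)(0) = 12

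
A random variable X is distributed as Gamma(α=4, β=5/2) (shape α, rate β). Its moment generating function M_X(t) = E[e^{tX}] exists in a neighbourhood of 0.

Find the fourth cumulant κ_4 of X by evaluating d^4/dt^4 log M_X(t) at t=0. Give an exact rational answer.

M_X(t) = 625/(16*(5/2 - t)^4)
K_X(t) = log M_X(t) = -4*log(5/2 - t) - 4*log(2) + 4*log(5)
K^(4)(t) = 384/(16*t^4 - 160*t^3 + 600*t^2 - 1000*t + 625)

κ_4 = K^(4)(0) = 384/625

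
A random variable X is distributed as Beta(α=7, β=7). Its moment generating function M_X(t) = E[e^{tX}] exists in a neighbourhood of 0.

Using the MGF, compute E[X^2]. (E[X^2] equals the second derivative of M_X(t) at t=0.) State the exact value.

M_X(t) = ₁F₁(7; 14; t)
M^(2)(t) = 4*₁F₁(9; 16; t)/15

E[X^2] = M^(2)(0) = 4/15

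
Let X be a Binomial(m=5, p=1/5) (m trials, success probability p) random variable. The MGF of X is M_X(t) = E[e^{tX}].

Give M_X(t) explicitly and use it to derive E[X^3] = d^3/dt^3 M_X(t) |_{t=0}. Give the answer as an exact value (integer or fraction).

E[X^3] = M′′′(0) = 97/25

M_X(t) = (e^(t)/5 + 4/5)^5
M′(t) = e^(5*t)/625 + 16*e^(4*t)/625 + 96*e^(3*t)/625 + 256*e^(2*t)/625 + 256*e^(t)/625
M′′(t) = e^(5*t)/125 + 64*e^(4*t)/625 + 288*e^(3*t)/625 + 512*e^(2*t)/625 + 256*e^(t)/625
M′′′(t) = e^(5*t)/25 + 256*e^(4*t)/625 + 864*e^(3*t)/625 + 1024*e^(2*t)/625 + 256*e^(t)/625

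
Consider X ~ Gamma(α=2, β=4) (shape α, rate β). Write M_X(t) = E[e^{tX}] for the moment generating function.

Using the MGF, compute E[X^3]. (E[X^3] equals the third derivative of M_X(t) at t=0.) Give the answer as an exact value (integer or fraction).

M_X(t) = 16/(4 - t)^2
D^3[M](t) = -384/(t^5 - 20*t^4 + 160*t^3 - 640*t^2 + 1280*t - 1024)

E[X^3] = D^3[M](0) = 3/8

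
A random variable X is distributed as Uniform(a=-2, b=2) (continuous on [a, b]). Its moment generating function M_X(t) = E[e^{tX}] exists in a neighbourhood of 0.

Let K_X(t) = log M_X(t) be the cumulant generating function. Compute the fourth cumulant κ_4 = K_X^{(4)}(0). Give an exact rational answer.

κ_4 = K^(4)(0) = -32/15

M_X(t) = (e^(2*t) - e^(-2*t))/(4*t)
K_X(t) = log M_X(t) = -log(t) + log(e^(2*t) - e^(-2*t)) - 2*log(2)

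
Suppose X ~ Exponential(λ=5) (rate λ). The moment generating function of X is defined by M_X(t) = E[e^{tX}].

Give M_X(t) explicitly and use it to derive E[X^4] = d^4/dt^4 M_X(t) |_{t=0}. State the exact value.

M_X(t) = 5/(5 - t)
dM/dt = 5/(t^2 - 10*t + 25)
d^2M/dt^2 = -10/(t^3 - 15*t^2 + 75*t - 125)
d^3M/dt^3 = 30/(t^4 - 20*t^3 + 150*t^2 - 500*t + 625)
d^4M/dt^4 = -120/(t^5 - 25*t^4 + 250*t^3 - 1250*t^2 + 3125*t - 3125)

E[X^4] = d^4M/dt^4 |_{t=0} = 24/625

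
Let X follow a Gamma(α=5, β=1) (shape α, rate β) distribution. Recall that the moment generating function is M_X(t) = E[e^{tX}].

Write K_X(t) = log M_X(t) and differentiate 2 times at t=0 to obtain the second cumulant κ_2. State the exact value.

κ_2 = D^2[K](0) = 5

M_X(t) = (1 - t)^(-5)
K_X(t) = log M_X(t) = -5*log(1 - t)
D^2[K](t) = 5/(t^2 - 2*t + 1)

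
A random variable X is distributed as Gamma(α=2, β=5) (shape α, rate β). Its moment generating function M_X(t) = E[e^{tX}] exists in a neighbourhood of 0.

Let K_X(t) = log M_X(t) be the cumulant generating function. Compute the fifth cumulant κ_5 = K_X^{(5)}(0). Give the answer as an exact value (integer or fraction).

M_X(t) = 25/(5 - t)^2
K_X(t) = log M_X(t) = -2*log(5 - t) + 2*log(5)
dK/dt = -2/(t - 5)
d^2K/dt^2 = 2/(t^2 - 10*t + 25)
d^3K/dt^3 = -4/(t^3 - 15*t^2 + 75*t - 125)
d^4K/dt^4 = 12/(t^4 - 20*t^3 + 150*t^2 - 500*t + 625)
d^5K/dt^5 = -48/(t^5 - 25*t^4 + 250*t^3 - 1250*t^2 + 3125*t - 3125)

κ_5 = d^5K/dt^5 |_{t=0} = 48/3125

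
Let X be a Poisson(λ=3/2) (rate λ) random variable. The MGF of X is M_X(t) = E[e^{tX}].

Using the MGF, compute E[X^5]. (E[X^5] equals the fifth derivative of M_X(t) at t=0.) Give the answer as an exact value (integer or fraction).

M_X(t) = e^(3*e^(t)/2 - 3/2)
dM/dt = 3*e^(-3/2)*e^(t)*e^(3*e^(t)/2)/2
d^2M/dt^2 = (9*e^(2*t)*e^(3*e^(t)/2) + 6*e^(t)*e^(3*e^(t)/2))*e^(-3/2)/4
d^3M/dt^3 = (27*e^(3*t)*e^(3*e^(t)/2) + 54*e^(2*t)*e^(3*e^(t)/2) + 12*e^(t)*e^(3*e^(t)/2))*e^(-3/2)/8
d^4M/dt^4 = (81*e^(4*t)*e^(3*e^(t)/2) + 324*e^(3*t)*e^(3*e^(t)/2) + 252*e^(2*t)*e^(3*e^(t)/2) + 24*e^(t)*e^(3*e^(t)/2))*e^(-3/2)/16
d^5M/dt^5 = (243*e^(5*t)*e^(3*e^(t)/2) + 1620*e^(4*t)*e^(3*e^(t)/2) + 2700*e^(3*t)*e^(3*e^(t)/2) + 1080*e^(2*t)*e^(3*e^(t)/2) + 48*e^(t)*e^(3*e^(t)/2))*e^(-3/2)/32

E[X^5] = d^5M/dt^5 |_{t=0} = 5691/32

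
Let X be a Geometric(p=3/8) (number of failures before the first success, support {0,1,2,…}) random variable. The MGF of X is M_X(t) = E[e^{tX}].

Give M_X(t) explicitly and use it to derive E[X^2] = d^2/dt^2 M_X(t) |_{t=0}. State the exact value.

M_X(t) = 3/(8*(1 - 5*e^(t)/8))
dM/dt = 15*e^(t)/(25*e^(2*t) - 80*e^(t) + 64)
d^2M/dt^2 = (-75*e^(2*t) - 120*e^(t))/(125*e^(3*t) - 600*e^(2*t) + 960*e^(t) - 512)

E[X^2] = d^2M/dt^2 |_{t=0} = 65/9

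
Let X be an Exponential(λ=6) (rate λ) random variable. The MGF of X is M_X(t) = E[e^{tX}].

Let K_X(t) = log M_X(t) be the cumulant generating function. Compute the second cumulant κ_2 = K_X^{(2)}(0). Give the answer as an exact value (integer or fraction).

M_X(t) = 6/(6 - t)
K_X(t) = log M_X(t) = -log(6 - t) + log(6)
dK/dt = -1/(t - 6)
d^2K/dt^2 = 1/(t^2 - 12*t + 36)

κ_2 = d^2K/dt^2 |_{t=0} = 1/36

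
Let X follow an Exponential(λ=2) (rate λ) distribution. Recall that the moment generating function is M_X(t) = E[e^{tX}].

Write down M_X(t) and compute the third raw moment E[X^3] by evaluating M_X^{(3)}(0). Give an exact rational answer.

E[X^3] = M^(3)(0) = 3/4

M_X(t) = 2/(2 - t)
M^(3)(t) = 12/(t^4 - 8*t^3 + 24*t^2 - 32*t + 16)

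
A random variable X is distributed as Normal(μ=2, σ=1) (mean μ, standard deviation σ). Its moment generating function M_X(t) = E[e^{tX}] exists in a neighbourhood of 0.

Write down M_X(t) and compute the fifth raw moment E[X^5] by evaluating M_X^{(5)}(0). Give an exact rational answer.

E[X^5] = D^5[M](0) = 142

M_X(t) = e^(t^2/2 + 2*t)
D^5[M](t) = t^5*e^(2*t)*e^(t^2/2) + 10*t^4*e^(2*t)*e^(t^2/2) + 50*t^3*e^(2*t)*e^(t^2/2) + 140*t^2*e^(2*t)*e^(t^2/2) + 215*t*e^(2*t)*e^(t^2/2) + 142*e^(2*t)*e^(t^2/2)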